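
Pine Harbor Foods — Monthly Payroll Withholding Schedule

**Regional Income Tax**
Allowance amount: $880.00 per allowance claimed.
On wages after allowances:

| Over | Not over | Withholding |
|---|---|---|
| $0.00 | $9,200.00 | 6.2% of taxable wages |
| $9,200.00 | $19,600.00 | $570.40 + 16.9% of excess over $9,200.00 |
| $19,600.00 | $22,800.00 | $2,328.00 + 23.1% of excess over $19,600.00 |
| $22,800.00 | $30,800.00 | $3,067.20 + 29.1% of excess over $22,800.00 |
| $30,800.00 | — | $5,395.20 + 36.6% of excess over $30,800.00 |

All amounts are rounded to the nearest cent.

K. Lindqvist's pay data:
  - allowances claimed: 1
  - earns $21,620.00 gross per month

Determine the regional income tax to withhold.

$2,591.34

Regional Income Tax: taxable = $21,620.00 − 1×$880.00 = $20,740.00
  $2,328.00 + 23.1% × ($20,740.00 − $19,600.00) = $2,328.00 + 23.1% × $1,140.00 = $2,591.34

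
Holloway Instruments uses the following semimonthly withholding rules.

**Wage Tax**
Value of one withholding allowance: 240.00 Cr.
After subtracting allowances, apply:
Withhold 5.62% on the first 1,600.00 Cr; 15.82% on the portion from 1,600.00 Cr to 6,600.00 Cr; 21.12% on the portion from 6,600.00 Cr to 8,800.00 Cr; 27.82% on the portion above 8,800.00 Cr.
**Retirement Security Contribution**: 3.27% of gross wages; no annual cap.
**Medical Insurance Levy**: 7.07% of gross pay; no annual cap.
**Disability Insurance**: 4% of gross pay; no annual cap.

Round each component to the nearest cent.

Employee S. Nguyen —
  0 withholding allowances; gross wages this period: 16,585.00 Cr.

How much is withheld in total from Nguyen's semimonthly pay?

5,889.64 Cr

Wage Tax: taxable = 16,585.00 Cr
  1,345.56 Cr + 27.82% × (16,585.00 Cr − 8,800.00 Cr) = 1,345.56 Cr + 27.82% × 7,785.00 Cr = 3,511.35 Cr
Retirement Security Contribution: 3.27% × 16,585.00 Cr = 542.33 Cr
Medical Insurance Levy: 7.07% × 16,585.00 Cr = 1,172.56 Cr
Disability Insurance: 4% × 16,585.00 Cr = 663.40 Cr
Total: 3,511.35 Cr + 542.33 Cr + 1,172.56 Cr + 663.40 Cr = 5,889.64 Cr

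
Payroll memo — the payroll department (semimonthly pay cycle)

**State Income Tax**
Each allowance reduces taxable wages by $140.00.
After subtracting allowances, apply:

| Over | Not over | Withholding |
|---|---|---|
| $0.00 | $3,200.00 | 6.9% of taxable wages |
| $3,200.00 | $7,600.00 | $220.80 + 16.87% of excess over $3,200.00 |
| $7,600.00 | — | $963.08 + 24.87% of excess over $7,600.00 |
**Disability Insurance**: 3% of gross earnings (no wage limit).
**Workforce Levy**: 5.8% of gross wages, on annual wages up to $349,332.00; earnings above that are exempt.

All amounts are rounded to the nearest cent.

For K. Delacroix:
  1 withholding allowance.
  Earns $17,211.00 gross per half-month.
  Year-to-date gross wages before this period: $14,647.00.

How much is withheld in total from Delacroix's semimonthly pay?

$4,833.09

State Income Tax: taxable = $17,211.00 − 1×$140.00 = $17,071.00
  $963.08 + 24.87% × ($17,071.00 − $7,600.00) = $963.08 + 24.87% × $9,471.00 = $3,318.52
Disability Insurance: 3% × $17,211.00 = $516.33
Workforce Levy: 5.8% × $17,211.00 = $998.24
Total: $3,318.52 + $516.33 + $998.24 = $4,833.09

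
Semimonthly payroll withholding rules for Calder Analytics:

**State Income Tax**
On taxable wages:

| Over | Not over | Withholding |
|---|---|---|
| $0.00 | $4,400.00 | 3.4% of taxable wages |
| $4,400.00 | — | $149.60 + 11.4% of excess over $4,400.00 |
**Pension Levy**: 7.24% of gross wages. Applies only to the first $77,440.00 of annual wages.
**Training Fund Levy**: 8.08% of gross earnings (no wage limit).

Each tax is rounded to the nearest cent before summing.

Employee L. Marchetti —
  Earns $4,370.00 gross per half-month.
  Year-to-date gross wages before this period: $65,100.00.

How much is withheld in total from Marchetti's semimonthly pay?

State Income Tax: taxable = $4,370.00
  3.4% × $4,370.00 = $148.58
Pension Levy: 7.24% × $4,370.00 = $316.39
Training Fund Levy: 8.08% × $4,370.00 = $353.10
Total: $148.58 + $316.39 + $353.10 = $818.07

$818.07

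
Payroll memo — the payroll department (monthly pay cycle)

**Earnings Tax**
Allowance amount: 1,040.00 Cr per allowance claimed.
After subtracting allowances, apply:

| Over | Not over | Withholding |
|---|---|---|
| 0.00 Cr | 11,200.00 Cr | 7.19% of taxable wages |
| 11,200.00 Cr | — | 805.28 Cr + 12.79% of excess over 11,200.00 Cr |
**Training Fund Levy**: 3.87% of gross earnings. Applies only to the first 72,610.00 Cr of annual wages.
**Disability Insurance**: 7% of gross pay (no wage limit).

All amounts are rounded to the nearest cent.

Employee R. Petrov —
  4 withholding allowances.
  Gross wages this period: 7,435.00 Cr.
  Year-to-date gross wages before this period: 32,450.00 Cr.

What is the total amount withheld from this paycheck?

Earnings Tax: taxable = 7,435.00 Cr − 4×1,040.00 Cr = 3,275.00 Cr
  7.19% × 3,275.00 Cr = 235.47 Cr
Training Fund Levy: 3.87% × 7,435.00 Cr = 287.73 Cr
Disability Insurance: 7% × 7,435.00 Cr = 520.45 Cr
Total: 235.47 Cr + 287.73 Cr + 520.45 Cr = 1,043.65 Cr

1,043.65 Cr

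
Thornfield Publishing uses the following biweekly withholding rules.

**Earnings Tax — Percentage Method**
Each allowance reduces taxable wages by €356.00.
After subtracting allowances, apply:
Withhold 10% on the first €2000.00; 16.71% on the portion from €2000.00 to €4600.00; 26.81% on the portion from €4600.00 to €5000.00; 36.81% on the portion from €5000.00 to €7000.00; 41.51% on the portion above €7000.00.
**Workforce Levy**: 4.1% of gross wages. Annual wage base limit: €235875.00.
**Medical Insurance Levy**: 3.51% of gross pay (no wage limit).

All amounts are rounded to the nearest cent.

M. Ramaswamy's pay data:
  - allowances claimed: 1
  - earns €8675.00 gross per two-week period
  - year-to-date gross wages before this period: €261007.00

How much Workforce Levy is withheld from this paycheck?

Workforce Levy: YTD €261007.00 ≥ cap €235875.00 → €0.00

€0.00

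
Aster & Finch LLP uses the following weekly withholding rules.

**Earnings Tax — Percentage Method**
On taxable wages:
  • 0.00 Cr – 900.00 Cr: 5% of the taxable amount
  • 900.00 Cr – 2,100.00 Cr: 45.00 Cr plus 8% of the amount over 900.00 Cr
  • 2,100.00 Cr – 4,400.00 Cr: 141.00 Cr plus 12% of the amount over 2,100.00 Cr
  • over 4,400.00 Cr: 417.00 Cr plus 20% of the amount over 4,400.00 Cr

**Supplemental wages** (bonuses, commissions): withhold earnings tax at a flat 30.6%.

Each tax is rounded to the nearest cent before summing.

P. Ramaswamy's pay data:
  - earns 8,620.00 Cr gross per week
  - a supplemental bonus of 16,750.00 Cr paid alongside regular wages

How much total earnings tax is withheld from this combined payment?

Earnings Tax: taxable = 8,620.00 Cr
  417.00 Cr + 20% × (8,620.00 Cr − 4,400.00 Cr) = 417.00 Cr + 20% × 4,220.00 Cr = 1,261.00 Cr
Supplemental (30.6% flat on bonus): 30.6% × 16,750.00 Cr = 5,125.50 Cr
Total earnings tax: 1,261.00 Cr + 5,125.50 Cr = 6,386.50 Cr

6,386.50 Cr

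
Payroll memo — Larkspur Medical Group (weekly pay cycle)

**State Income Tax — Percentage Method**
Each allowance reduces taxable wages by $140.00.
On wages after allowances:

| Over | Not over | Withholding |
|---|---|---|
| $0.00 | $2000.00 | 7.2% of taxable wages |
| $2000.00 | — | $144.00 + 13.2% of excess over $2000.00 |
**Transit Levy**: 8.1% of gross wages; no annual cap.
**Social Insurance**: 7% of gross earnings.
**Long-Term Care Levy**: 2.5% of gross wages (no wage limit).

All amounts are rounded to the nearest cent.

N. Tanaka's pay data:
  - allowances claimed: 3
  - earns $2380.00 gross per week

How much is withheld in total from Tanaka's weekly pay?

$560.00

State Income Tax: taxable = $2380.00 − 3×$140.00 = $1960.00
  7.2% × $1960.00 = $141.12
Transit Levy: 8.1% × $2380.00 = $192.78
Social Insurance: 7% × $2380.00 = $166.60
Long-Term Care Levy: 2.5% × $2380.00 = $59.50
Total: $141.12 + $192.78 + $166.60 + $59.50 = $560.00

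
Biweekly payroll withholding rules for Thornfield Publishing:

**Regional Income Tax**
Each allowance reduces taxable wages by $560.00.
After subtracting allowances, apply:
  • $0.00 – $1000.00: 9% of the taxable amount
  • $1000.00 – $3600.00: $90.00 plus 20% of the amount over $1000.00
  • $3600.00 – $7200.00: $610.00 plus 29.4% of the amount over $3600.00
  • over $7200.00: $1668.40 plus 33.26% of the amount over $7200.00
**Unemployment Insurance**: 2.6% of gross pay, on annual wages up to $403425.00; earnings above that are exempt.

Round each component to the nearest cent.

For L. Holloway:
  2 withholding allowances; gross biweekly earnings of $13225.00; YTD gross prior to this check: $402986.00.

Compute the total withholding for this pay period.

Regional Income Tax: taxable = $13225.00 − 2×$560.00 = $12105.00
  $1668.40 + 33.26% × ($12105.00 − $7200.00) = $1668.40 + 33.26% × $4905.00 = $3299.80
Unemployment Insurance: cap $403425.00 − YTD $402986.00 = $439.00 subject; 2.6% × $439.00 = $11.41
Total: $3299.80 + $11.41 = $3311.21

$3311.21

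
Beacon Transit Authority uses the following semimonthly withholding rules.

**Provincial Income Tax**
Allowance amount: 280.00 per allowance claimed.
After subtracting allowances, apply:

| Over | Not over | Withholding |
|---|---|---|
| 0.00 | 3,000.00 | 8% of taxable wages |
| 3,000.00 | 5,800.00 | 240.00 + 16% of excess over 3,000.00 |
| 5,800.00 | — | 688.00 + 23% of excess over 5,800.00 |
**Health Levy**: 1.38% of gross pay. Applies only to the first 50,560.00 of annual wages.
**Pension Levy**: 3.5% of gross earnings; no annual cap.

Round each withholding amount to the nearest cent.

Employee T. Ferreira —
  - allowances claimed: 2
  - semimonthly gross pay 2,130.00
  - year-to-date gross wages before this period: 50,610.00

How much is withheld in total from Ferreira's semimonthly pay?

Provincial Income Tax: taxable = 2,130.00 − 2×280.00 = 1,570.00
  8% × 1,570.00 = 125.60
Health Levy: YTD 50,610.00 ≥ cap 50,560.00 → 0.00
Pension Levy: 3.5% × 2,130.00 = 74.55
Total: 125.60 + 0.00 + 74.55 = 200.15

200.15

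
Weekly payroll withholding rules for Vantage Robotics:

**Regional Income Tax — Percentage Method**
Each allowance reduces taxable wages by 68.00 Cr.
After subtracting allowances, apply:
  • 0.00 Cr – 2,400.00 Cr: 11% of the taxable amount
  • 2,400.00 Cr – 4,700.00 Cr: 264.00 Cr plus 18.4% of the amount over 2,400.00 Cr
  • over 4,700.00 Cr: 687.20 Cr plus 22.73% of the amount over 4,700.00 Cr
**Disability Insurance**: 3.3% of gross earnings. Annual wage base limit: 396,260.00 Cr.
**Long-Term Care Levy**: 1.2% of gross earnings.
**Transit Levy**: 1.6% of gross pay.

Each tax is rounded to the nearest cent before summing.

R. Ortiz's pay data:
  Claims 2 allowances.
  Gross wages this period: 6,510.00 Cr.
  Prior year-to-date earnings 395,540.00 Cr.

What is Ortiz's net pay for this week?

5,236.26 Cr

Regional Income Tax: taxable = 6,510.00 Cr − 2×68.00 Cr = 6,374.00 Cr
  687.20 Cr + 22.73% × (6,374.00 Cr − 4,700.00 Cr) = 687.20 Cr + 22.73% × 1,674.00 Cr = 1,067.70 Cr
Disability Insurance: cap 396,260.00 Cr − YTD 395,540.00 Cr = 720.00 Cr subject; 3.3% × 720.00 Cr = 23.76 Cr
Long-Term Care Levy: 1.2% × 6,510.00 Cr = 78.12 Cr
Transit Levy: 1.6% × 6,510.00 Cr = 104.16 Cr
Total withheld: 1,067.70 Cr + 23.76 Cr + 78.12 Cr + 104.16 Cr = 1,273.74 Cr
Net pay: 6,510.00 Cr − 1,273.74 Cr = 5,236.26 Cr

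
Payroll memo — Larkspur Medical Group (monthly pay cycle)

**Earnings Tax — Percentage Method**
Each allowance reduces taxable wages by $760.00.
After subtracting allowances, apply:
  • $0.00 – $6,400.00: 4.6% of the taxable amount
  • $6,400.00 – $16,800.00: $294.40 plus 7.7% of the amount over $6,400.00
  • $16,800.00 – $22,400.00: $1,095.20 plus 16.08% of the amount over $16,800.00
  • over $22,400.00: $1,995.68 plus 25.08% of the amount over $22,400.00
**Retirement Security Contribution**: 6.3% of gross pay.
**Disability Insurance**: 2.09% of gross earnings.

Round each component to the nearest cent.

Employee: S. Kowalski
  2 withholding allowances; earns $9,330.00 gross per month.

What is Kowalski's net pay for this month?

$8,144.24

Earnings Tax: taxable = $9,330.00 − 2×$760.00 = $7,810.00
  $294.40 + 7.7% × ($7,810.00 − $6,400.00) = $294.40 + 7.7% × $1,410.00 = $402.97
Retirement Security Contribution: 6.3% × $9,330.00 = $587.79
Disability Insurance: 2.09% × $9,330.00 = $195.00
Total withheld: $402.97 + $587.79 + $195.00 = $1,185.76
Net pay: $9,330.00 − $1,185.76 = $8,144.24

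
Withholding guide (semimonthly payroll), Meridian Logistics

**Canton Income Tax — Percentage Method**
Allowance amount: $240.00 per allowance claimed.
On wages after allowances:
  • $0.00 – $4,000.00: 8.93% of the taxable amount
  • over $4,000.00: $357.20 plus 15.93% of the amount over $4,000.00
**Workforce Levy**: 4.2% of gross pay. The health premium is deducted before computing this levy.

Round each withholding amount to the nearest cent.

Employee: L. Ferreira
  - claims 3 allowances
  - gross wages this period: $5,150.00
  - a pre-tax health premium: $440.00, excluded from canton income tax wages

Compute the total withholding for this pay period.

Canton Income Tax: taxable = $5,150.00 − $440.00 − 3×$240.00 = $3,990.00
  8.93% × $3,990.00 = $356.31
Workforce Levy: 4.2% × $4,710.00 = $197.82
Total: $356.31 + $197.82 = $554.13

$554.13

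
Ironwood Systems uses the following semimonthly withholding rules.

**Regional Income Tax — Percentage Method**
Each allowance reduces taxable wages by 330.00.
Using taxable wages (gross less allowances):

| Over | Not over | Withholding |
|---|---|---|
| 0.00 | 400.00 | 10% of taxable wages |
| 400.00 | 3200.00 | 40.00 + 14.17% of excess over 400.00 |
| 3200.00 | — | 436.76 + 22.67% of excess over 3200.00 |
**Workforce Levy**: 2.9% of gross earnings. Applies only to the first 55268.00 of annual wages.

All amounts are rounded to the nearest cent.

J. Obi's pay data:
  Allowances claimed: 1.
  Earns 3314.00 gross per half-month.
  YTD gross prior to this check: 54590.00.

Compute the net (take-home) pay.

Regional Income Tax: taxable = 3314.00 − 1×330.00 = 2984.00
  40.00 + 14.17% × (2984.00 − 400.00) = 40.00 + 14.17% × 2584.00 = 406.15
Workforce Levy: cap 55268.00 − YTD 54590.00 = 678.00 subject; 2.9% × 678.00 = 19.66
Total withheld: 406.15 + 19.66 = 425.81
Net pay: 3314.00 − 425.81 = 2888.19

2888.19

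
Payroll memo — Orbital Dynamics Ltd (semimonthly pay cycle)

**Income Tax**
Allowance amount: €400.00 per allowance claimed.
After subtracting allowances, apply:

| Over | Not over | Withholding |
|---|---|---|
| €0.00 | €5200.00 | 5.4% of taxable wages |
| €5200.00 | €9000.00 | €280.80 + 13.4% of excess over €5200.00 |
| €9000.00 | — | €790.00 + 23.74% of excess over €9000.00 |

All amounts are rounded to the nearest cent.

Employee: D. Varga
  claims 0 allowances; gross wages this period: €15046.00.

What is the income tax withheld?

€2225.32

Income Tax: taxable = €15046.00
  €790.00 + 23.74% × (€15046.00 − €9000.00) = €790.00 + 23.74% × €6046.00 = €2225.32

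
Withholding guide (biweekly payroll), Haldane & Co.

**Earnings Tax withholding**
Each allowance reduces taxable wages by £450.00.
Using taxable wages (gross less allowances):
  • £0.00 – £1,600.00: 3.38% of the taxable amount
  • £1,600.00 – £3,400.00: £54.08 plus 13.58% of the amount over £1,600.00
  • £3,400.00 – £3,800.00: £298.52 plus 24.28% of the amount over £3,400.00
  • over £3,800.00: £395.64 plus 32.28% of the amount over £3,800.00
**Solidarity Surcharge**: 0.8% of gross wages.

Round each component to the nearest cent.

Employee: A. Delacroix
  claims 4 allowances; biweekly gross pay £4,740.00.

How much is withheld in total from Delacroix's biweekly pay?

£273.97

Earnings Tax: taxable = £4,740.00 − 4×£450.00 = £2,940.00
  £54.08 + 13.58% × (£2,940.00 − £1,600.00) = £54.08 + 13.58% × £1,340.00 = £236.05
Solidarity Surcharge: 0.8% × £4,740.00 = £37.92
Total: £236.05 + £37.92 = £273.97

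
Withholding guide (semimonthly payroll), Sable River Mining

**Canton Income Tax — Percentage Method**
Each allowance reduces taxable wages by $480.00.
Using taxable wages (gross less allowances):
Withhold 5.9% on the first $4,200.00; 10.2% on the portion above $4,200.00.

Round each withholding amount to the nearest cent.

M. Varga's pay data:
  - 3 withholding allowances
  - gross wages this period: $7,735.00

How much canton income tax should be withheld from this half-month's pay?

$461.49

Canton Income Tax: taxable = $7,735.00 − 3×$480.00 = $6,295.00
  $247.80 + 10.2% × ($6,295.00 − $4,200.00) = $247.80 + 10.2% × $2,095.00 = $461.49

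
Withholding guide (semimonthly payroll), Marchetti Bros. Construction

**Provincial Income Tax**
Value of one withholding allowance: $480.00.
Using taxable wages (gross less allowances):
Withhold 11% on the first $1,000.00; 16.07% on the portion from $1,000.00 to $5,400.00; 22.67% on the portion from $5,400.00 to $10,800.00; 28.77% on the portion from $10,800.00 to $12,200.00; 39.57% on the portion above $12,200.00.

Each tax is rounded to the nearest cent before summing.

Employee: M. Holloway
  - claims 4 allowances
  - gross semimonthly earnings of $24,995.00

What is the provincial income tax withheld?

Provincial Income Tax: taxable = $24,995.00 − 4×$480.00 = $23,075.00
  $2,444.04 + 39.57% × ($23,075.00 − $12,200.00) = $2,444.04 + 39.57% × $10,875.00 = $6,747.28

$6,747.28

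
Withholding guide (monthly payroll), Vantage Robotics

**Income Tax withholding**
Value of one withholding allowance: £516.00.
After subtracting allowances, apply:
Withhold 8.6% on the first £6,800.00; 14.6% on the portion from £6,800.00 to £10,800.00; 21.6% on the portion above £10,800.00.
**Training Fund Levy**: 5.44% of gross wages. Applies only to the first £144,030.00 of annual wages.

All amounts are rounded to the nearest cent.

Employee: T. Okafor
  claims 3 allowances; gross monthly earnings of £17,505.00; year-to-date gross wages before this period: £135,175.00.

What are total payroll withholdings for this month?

£2,764.42

Income Tax: taxable = £17,505.00 − 3×£516.00 = £15,957.00
  £1,168.80 + 21.6% × (£15,957.00 − £10,800.00) = £1,168.80 + 21.6% × £5,157.00 = £2,282.71
Training Fund Levy: cap £144,030.00 − YTD £135,175.00 = £8,855.00 subject; 5.44% × £8,855.00 = £481.71
Total: £2,282.71 + £481.71 = £2,764.42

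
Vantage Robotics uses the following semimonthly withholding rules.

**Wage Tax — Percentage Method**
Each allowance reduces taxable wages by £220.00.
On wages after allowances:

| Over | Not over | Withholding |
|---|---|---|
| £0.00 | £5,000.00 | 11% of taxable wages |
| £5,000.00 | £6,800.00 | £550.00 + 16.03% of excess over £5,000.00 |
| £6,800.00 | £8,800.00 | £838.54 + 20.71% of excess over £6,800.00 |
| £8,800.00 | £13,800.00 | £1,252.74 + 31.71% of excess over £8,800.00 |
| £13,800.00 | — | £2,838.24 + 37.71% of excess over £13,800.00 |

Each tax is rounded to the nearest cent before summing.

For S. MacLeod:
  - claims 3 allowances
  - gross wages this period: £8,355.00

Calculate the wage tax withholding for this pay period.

Wage Tax: taxable = £8,355.00 − 3×£220.00 = £7,695.00
  £838.54 + 20.71% × (£7,695.00 − £6,800.00) = £838.54 + 20.71% × £895.00 = £1,023.89

£1,023.89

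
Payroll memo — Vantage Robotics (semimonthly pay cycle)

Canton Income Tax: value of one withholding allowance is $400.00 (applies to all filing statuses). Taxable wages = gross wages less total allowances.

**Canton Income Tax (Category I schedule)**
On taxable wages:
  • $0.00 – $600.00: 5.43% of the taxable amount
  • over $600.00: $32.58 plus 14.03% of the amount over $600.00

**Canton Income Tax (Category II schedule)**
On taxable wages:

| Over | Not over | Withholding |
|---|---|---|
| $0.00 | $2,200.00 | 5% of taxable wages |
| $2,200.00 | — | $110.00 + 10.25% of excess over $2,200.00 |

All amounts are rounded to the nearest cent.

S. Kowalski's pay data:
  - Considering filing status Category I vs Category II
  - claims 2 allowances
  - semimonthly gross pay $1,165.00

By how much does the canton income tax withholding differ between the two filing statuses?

Canton Income Tax (Category I): taxable = $1,165.00 − 2×$400.00 = $365.00
  5.43% × $365.00 = $19.82
Canton Income Tax (Category II): taxable = $1,165.00 − 2×$400.00 = $365.00
  5% × $365.00 = $18.25
Difference: |$19.82 − $18.25| = $1.57 (higher under Category I)

$1.57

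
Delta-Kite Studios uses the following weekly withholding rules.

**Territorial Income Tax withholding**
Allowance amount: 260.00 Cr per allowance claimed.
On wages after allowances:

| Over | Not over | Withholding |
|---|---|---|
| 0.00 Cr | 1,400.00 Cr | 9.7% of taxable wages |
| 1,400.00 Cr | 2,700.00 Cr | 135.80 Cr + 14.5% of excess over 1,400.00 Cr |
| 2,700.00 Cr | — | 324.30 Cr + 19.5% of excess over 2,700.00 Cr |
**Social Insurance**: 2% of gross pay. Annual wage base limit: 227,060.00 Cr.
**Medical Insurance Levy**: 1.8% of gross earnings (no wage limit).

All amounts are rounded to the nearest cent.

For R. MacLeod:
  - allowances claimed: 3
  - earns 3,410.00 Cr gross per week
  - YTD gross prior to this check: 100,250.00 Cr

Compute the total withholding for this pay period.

443.73 Cr

Territorial Income Tax: taxable = 3,410.00 Cr − 3×260.00 Cr = 2,630.00 Cr
  135.80 Cr + 14.5% × (2,630.00 Cr − 1,400.00 Cr) = 135.80 Cr + 14.5% × 1,230.00 Cr = 314.15 Cr
Social Insurance: 2% × 3,410.00 Cr = 68.20 Cr
Medical Insurance Levy: 1.8% × 3,410.00 Cr = 61.38 Cr
Total: 314.15 Cr + 68.20 Cr + 61.38 Cr = 443.73 Cr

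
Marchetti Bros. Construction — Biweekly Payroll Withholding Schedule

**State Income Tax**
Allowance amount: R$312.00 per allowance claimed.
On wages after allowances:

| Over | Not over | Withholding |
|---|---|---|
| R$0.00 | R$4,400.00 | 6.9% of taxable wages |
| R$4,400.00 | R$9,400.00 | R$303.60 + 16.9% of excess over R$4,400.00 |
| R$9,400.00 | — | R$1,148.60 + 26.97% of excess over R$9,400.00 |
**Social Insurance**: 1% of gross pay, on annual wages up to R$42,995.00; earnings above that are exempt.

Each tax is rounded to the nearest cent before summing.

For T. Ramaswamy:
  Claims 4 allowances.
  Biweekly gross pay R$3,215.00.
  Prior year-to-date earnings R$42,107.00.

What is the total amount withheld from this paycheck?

R$144.60

State Income Tax: taxable = R$3,215.00 − 4×R$312.00 = R$1,967.00
  6.9% × R$1,967.00 = R$135.72
Social Insurance: cap R$42,995.00 − YTD R$42,107.00 = R$888.00 subject; 1% × R$888.00 = R$8.88
Total: R$135.72 + R$8.88 = R$144.60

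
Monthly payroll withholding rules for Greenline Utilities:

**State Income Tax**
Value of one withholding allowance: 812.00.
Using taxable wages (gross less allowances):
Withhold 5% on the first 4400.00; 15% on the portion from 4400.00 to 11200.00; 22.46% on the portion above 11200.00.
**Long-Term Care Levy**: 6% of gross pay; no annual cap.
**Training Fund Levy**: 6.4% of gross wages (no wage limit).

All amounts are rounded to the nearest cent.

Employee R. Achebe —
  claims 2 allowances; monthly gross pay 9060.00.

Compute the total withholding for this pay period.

1798.84

State Income Tax: taxable = 9060.00 − 2×812.00 = 7436.00
  220.00 + 15% × (7436.00 − 4400.00) = 220.00 + 15% × 3036.00 = 675.40
Long-Term Care Levy: 6% × 9060.00 = 543.60
Training Fund Levy: 6.4% × 9060.00 = 579.84
Total: 675.40 + 543.60 + 579.84 = 1798.84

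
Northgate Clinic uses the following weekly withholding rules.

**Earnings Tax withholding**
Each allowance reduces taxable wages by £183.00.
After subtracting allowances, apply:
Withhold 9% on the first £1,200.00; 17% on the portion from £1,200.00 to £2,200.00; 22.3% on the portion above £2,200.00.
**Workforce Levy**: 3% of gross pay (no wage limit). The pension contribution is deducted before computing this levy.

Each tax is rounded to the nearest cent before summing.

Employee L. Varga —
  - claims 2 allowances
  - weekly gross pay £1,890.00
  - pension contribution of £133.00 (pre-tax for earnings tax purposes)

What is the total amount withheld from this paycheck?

Earnings Tax: taxable = £1,890.00 − £133.00 − 2×£183.00 = £1,391.00
  £108.00 + 17% × (£1,391.00 − £1,200.00) = £108.00 + 17% × £191.00 = £140.47
Workforce Levy: 3% × £1,757.00 = £52.71
Total: £140.47 + £52.71 = £193.18

£193.18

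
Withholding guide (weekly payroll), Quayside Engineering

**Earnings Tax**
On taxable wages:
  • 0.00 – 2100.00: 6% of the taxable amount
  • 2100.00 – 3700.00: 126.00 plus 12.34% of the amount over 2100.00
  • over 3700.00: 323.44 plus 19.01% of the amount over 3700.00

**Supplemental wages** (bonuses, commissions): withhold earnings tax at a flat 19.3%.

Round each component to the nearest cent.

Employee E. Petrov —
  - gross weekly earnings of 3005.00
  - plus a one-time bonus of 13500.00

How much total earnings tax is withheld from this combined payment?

Earnings Tax: taxable = 3005.00
  126.00 + 12.34% × (3005.00 − 2100.00) = 126.00 + 12.34% × 905.00 = 237.68
Supplemental (19.3% flat on bonus): 19.3% × 13500.00 = 2605.50
Total earnings tax: 237.68 + 2605.50 = 2843.18

2843.18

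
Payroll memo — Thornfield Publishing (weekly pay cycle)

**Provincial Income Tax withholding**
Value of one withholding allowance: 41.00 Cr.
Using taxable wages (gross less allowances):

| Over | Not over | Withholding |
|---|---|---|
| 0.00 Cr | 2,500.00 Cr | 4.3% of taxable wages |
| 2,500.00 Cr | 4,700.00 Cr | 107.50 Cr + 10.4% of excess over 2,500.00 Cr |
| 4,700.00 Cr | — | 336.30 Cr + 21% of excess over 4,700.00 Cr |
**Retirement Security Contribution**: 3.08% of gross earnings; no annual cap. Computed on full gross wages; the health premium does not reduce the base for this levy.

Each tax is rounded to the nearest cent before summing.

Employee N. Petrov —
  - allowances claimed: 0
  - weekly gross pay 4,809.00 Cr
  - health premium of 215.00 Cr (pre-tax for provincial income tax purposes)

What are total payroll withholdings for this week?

473.40 Cr

Provincial Income Tax: taxable = 4,809.00 Cr − 215.00 Cr = 4,594.00 Cr
  107.50 Cr + 10.4% × (4,594.00 Cr − 2,500.00 Cr) = 107.50 Cr + 10.4% × 2,094.00 Cr = 325.28 Cr
Retirement Security Contribution: 3.08% × 4,809.00 Cr = 148.12 Cr
Total: 325.28 Cr + 148.12 Cr = 473.40 Cr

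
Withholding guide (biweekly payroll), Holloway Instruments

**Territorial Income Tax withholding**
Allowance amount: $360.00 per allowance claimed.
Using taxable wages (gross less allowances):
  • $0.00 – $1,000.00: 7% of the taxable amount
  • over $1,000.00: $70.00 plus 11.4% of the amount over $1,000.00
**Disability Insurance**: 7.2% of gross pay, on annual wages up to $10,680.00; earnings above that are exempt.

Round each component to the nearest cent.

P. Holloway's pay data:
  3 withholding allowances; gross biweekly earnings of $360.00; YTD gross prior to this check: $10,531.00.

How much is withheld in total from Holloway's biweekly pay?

Territorial Income Tax: taxable = $360.00 − 3×$360.00 = $-720.00
  Taxable ≤ 0 → $0.00
Disability Insurance: cap $10,680.00 − YTD $10,531.00 = $149.00 subject; 7.2% × $149.00 = $10.73
Total: $0.00 + $10.73 = $10.73

$10.73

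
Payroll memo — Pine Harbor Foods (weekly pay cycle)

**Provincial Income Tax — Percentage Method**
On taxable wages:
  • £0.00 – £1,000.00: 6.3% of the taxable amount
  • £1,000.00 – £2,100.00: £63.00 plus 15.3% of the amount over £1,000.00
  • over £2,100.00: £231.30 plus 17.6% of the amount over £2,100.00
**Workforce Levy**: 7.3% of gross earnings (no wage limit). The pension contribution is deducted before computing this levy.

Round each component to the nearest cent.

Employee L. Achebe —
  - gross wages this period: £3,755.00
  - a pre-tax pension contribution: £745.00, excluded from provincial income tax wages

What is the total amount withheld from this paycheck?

£611.19

Provincial Income Tax: taxable = £3,755.00 − £745.00 = £3,010.00
  £231.30 + 17.6% × (£3,010.00 − £2,100.00) = £231.30 + 17.6% × £910.00 = £391.46
Workforce Levy: 7.3% × £3,010.00 = £219.73
Total: £391.46 + £219.73 = £611.19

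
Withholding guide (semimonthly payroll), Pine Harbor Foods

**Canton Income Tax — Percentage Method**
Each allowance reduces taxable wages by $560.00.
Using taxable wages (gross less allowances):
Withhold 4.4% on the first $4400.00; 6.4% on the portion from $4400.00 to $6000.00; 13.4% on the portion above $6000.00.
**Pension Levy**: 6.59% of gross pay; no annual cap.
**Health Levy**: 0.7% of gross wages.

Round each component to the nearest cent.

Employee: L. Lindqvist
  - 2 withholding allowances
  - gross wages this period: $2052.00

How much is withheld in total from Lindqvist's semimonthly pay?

Canton Income Tax: taxable = $2052.00 − 2×$560.00 = $932.00
  4.4% × $932.00 = $41.01
Pension Levy: 6.59% × $2052.00 = $135.23
Health Levy: 0.7% × $2052.00 = $14.36
Total: $41.01 + $135.23 + $14.36 = $190.60

$190.60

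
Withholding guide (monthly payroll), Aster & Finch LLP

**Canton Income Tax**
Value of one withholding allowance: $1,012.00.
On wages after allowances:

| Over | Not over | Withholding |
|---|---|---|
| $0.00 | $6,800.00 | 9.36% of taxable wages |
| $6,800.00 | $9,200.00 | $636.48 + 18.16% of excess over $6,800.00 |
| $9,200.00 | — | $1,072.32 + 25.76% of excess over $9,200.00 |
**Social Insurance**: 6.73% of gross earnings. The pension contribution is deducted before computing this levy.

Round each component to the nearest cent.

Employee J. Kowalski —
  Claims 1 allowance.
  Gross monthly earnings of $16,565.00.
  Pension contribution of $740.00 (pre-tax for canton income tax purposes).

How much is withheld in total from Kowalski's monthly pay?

Canton Income Tax: taxable = $16,565.00 − $740.00 − 1×$1,012.00 = $14,813.00
  $1,072.32 + 25.76% × ($14,813.00 − $9,200.00) = $1,072.32 + 25.76% × $5,613.00 = $2,518.23
Social Insurance: 6.73% × $15,825.00 = $1,065.02
Total: $2,518.23 + $1,065.02 = $3,583.25

$3,583.25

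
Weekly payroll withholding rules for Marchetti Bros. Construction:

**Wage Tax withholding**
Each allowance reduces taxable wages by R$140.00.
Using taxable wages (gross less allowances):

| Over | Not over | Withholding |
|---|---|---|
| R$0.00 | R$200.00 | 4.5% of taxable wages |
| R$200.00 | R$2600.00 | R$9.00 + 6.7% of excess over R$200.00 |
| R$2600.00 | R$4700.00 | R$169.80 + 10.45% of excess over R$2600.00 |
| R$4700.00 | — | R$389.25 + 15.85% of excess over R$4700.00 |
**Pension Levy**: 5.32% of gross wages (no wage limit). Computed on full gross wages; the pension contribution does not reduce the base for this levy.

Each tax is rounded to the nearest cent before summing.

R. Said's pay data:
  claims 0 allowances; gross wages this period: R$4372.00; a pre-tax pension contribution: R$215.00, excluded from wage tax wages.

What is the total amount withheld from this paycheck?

R$565.10

Wage Tax: taxable = R$4372.00 − R$215.00 = R$4157.00
  R$169.80 + 10.45% × (R$4157.00 − R$2600.00) = R$169.80 + 10.45% × R$1557.00 = R$332.51
Pension Levy: 5.32% × R$4372.00 = R$232.59
Total: R$332.51 + R$232.59 = R$565.10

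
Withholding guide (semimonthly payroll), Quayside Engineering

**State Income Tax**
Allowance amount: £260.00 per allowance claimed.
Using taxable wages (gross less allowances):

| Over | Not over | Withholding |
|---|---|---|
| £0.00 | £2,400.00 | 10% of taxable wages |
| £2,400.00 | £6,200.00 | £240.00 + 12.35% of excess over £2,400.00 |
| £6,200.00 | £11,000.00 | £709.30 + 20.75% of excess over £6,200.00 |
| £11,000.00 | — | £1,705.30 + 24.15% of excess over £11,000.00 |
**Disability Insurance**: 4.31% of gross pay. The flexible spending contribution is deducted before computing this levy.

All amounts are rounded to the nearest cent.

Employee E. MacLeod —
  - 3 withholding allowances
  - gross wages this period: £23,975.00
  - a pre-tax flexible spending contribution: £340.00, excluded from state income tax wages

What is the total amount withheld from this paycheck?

State Income Tax: taxable = £23,975.00 − £340.00 − 3×£260.00 = £22,855.00
  £1,705.30 + 24.15% × (£22,855.00 − £11,000.00) = £1,705.30 + 24.15% × £11,855.00 = £4,568.28
Disability Insurance: 4.31% × £23,635.00 = £1,018.67
Total: £4,568.28 + £1,018.67 = £5,586.95

£5,586.95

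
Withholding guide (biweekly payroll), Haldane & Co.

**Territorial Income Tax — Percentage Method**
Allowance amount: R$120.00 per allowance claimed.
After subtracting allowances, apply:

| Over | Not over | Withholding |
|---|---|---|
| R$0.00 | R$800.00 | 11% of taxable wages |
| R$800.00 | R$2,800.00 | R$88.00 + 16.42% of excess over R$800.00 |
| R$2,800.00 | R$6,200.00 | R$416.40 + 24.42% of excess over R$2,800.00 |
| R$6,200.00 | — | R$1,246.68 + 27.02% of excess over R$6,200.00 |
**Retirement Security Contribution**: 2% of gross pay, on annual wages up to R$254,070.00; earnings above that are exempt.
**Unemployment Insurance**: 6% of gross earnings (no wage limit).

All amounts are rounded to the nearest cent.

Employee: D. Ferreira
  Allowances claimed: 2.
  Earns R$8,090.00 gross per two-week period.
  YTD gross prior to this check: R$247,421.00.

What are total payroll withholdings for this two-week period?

R$2,310.89

Territorial Income Tax: taxable = R$8,090.00 − 2×R$120.00 = R$7,850.00
  R$1,246.68 + 27.02% × (R$7,850.00 − R$6,200.00) = R$1,246.68 + 27.02% × R$1,650.00 = R$1,692.51
Retirement Security Contribution: cap R$254,070.00 − YTD R$247,421.00 = R$6,649.00 subject; 2% × R$6,649.00 = R$132.98
Unemployment Insurance: 6% × R$8,090.00 = R$485.40
Total: R$1,692.51 + R$132.98 + R$485.40 = R$2,310.89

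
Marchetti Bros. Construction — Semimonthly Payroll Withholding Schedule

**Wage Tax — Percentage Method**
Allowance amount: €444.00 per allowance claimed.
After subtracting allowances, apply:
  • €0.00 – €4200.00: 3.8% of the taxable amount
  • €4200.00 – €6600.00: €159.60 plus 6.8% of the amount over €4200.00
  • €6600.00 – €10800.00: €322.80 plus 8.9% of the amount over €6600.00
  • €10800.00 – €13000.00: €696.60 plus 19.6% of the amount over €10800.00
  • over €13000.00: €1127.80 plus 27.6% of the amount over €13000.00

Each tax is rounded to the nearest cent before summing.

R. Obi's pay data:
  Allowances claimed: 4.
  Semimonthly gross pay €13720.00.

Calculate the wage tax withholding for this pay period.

Wage Tax: taxable = €13720.00 − 4×€444.00 = €11944.00
  €696.60 + 19.6% × (€11944.00 − €10800.00) = €696.60 + 19.6% × €1144.00 = €920.82

€920.82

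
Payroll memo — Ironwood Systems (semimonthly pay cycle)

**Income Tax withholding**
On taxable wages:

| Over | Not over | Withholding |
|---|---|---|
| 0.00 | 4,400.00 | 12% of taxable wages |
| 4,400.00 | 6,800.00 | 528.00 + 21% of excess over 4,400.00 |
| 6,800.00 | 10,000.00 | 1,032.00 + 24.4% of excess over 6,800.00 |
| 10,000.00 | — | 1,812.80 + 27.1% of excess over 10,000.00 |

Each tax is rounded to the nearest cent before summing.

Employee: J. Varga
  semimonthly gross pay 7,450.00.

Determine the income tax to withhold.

1,190.60

Income Tax: taxable = 7,450.00
  1,032.00 + 24.4% × (7,450.00 − 6,800.00) = 1,032.00 + 24.4% × 650.00 = 1,190.60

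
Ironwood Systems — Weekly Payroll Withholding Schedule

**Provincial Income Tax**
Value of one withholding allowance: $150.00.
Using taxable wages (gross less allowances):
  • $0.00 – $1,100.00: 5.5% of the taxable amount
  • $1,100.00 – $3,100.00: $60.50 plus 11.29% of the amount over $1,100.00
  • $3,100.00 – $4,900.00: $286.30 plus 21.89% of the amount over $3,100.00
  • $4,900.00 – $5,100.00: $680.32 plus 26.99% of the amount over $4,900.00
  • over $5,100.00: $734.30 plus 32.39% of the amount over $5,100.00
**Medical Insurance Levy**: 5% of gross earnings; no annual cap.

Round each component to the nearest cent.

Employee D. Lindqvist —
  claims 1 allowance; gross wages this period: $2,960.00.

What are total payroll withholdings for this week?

$401.56

Provincial Income Tax: taxable = $2,960.00 − 1×$150.00 = $2,810.00
  $60.50 + 11.29% × ($2,810.00 − $1,100.00) = $60.50 + 11.29% × $1,710.00 = $253.56
Medical Insurance Levy: 5% × $2,960.00 = $148.00
Total: $253.56 + $148.00 = $401.56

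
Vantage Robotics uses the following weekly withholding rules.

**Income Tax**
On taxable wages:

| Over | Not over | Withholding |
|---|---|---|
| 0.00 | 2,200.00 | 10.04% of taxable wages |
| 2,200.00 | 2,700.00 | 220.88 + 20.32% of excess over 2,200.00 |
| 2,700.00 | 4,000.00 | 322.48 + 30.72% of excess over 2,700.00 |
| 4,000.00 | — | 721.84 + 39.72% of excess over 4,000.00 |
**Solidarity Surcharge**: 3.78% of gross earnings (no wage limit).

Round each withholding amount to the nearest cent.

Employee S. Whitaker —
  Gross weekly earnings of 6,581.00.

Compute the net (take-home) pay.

Income Tax: taxable = 6,581.00
  721.84 + 39.72% × (6,581.00 − 4,000.00) = 721.84 + 39.72% × 2,581.00 = 1,747.01
Solidarity Surcharge: 3.78% × 6,581.00 = 248.76
Total withheld: 1,747.01 + 248.76 = 1,995.77
Net pay: 6,581.00 − 1,995.77 = 4,585.23

4,585.23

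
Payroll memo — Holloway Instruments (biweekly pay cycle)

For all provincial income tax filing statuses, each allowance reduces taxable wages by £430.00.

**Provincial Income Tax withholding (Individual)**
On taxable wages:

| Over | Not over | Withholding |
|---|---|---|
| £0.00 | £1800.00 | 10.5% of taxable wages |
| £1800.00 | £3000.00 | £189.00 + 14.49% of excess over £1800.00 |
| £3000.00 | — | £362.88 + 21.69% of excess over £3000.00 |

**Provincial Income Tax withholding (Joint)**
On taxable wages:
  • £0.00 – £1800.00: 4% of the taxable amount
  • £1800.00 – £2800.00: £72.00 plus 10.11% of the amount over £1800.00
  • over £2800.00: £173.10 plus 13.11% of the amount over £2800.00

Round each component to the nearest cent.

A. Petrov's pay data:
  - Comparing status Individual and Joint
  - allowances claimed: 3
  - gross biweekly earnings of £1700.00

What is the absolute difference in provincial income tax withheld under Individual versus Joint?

£26.65

Provincial Income Tax (Individual): taxable = £1700.00 − 3×£430.00 = £410.00
  10.5% × £410.00 = £43.05
Provincial Income Tax (Joint): taxable = £1700.00 − 3×£430.00 = £410.00
  4% × £410.00 = £16.40
Difference: |£43.05 − £16.40| = £26.65 (higher under Individual)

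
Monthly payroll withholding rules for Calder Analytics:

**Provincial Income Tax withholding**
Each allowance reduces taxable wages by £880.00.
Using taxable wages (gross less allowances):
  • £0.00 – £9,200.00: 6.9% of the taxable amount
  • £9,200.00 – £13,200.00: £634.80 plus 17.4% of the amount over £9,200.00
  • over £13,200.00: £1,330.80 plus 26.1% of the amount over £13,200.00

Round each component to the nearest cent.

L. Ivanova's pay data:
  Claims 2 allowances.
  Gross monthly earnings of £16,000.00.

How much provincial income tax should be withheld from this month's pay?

Provincial Income Tax: taxable = £16,000.00 − 2×£880.00 = £14,240.00
  £1,330.80 + 26.1% × (£14,240.00 − £13,200.00) = £1,330.80 + 26.1% × £1,040.00 = £1,602.24

£1,602.24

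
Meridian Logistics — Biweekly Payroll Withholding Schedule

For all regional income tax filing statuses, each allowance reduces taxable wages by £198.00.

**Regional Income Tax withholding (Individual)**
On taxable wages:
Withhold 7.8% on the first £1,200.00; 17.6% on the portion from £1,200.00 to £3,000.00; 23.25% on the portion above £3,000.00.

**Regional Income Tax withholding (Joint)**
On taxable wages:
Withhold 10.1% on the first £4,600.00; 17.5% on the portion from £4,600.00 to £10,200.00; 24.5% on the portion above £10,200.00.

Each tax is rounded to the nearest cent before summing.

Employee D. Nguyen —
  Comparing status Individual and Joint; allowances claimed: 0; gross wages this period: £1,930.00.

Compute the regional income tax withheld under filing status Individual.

Regional Income Tax (Individual): taxable = £1,930.00
  £93.60 + 17.6% × (£1,930.00 − £1,200.00) = £93.60 + 17.6% × £730.00 = £222.08

£222.08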